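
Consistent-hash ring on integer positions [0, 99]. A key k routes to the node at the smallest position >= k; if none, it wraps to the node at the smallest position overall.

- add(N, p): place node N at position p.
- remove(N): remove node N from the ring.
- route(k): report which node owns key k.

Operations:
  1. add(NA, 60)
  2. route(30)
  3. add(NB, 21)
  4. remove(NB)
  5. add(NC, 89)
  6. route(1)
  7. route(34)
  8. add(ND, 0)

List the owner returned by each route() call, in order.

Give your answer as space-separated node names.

Answer: NA NA NA

Derivation:
Op 1: add NA@60 -> ring=[60:NA]
Op 2: route key 30: smallest pos >= 30 is 60 -> NA
Op 3: add NB@21 -> ring=[21:NB,60:NA]
Op 4: remove NB -> ring=[60:NA]
Op 5: add NC@89 -> ring=[60:NA,89:NC]
Op 6: route key 1: smallest pos >= 1 is 60 -> NA
Op 7: route key 34: smallest pos >= 34 is 60 -> NA
Op 8: add ND@0 -> ring=[0:ND,60:NA,89:NC]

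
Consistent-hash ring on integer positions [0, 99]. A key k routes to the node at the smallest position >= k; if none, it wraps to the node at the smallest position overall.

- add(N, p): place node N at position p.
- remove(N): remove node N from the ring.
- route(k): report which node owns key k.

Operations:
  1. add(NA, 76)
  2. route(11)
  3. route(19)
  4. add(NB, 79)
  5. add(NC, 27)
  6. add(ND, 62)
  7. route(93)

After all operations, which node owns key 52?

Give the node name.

Op 1: add NA@76 -> ring=[76:NA]
Op 2: route key 11: smallest pos >= 11 is 76 -> NA
Op 3: route key 19: smallest pos >= 19 is 76 -> NA
Op 4: add NB@79 -> ring=[76:NA,79:NB]
Op 5: add NC@27 -> ring=[27:NC,76:NA,79:NB]
Op 6: add ND@62 -> ring=[27:NC,62:ND,76:NA,79:NB]
Op 7: route key 93: none >= 93, wrap to smallest pos 27 -> NC
Final route key 52: smallest pos >= 52 is 62 -> ND

Answer: ND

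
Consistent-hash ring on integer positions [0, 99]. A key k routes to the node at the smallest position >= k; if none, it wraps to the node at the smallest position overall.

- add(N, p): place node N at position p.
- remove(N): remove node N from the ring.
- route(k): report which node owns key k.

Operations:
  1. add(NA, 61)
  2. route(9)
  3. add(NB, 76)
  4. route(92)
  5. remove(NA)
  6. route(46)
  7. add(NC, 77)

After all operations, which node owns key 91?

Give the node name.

Op 1: add NA@61 -> ring=[61:NA]
Op 2: route key 9: smallest pos >= 9 is 61 -> NA
Op 3: add NB@76 -> ring=[61:NA,76:NB]
Op 4: route key 92: none >= 92, wrap to smallest pos 61 -> NA
Op 5: remove NA -> ring=[76:NB]
Op 6: route key 46: smallest pos >= 46 is 76 -> NB
Op 7: add NC@77 -> ring=[76:NB,77:NC]
Final route key 91: none >= 91, wrap to smallest pos 76 -> NB

Answer: NB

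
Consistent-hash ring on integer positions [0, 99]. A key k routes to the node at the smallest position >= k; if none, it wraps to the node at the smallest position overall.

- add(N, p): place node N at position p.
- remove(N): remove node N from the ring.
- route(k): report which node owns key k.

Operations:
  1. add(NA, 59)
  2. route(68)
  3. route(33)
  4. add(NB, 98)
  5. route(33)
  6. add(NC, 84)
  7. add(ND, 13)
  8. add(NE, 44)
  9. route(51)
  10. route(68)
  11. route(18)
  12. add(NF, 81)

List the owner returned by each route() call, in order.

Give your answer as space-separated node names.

Answer: NA NA NA NA NC NE

Derivation:
Op 1: add NA@59 -> ring=[59:NA]
Op 2: route key 68: none >= 68, wrap to smallest pos 59 -> NA
Op 3: route key 33: smallest pos >= 33 is 59 -> NA
Op 4: add NB@98 -> ring=[59:NA,98:NB]
Op 5: route key 33: smallest pos >= 33 is 59 -> NA
Op 6: add NC@84 -> ring=[59:NA,84:NC,98:NB]
Op 7: add ND@13 -> ring=[13:ND,59:NA,84:NC,98:NB]
Op 8: add NE@44 -> ring=[13:ND,44:NE,59:NA,84:NC,98:NB]
Op 9: route key 51: smallest pos >= 51 is 59 -> NA
Op 10: route key 68: smallest pos >= 68 is 84 -> NC
Op 11: route key 18: smallest pos >= 18 is 44 -> NE
Op 12: add NF@81 -> ring=[13:ND,44:NE,59:NA,81:NF,84:NC,98:NB]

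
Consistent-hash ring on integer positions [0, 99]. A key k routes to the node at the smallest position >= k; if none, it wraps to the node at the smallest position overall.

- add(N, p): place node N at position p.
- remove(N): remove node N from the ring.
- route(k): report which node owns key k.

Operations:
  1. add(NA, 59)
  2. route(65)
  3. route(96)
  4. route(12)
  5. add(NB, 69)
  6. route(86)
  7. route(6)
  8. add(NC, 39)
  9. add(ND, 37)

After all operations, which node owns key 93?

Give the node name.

Op 1: add NA@59 -> ring=[59:NA]
Op 2: route key 65: none >= 65, wrap to smallest pos 59 -> NA
Op 3: route key 96: none >= 96, wrap to smallest pos 59 -> NA
Op 4: route key 12: smallest pos >= 12 is 59 -> NA
Op 5: add NB@69 -> ring=[59:NA,69:NB]
Op 6: route key 86: none >= 86, wrap to smallest pos 59 -> NA
Op 7: route key 6: smallest pos >= 6 is 59 -> NA
Op 8: add NC@39 -> ring=[39:NC,59:NA,69:NB]
Op 9: add ND@37 -> ring=[37:ND,39:NC,59:NA,69:NB]
Final route key 93: none >= 93, wrap to smallest pos 37 -> ND

Answer: ND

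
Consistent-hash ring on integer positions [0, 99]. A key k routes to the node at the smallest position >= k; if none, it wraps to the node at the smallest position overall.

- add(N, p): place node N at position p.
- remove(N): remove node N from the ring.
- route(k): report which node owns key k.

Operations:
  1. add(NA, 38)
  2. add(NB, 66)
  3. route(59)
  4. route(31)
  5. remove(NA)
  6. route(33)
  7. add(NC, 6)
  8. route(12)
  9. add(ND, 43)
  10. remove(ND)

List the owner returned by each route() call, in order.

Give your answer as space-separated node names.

Op 1: add NA@38 -> ring=[38:NA]
Op 2: add NB@66 -> ring=[38:NA,66:NB]
Op 3: route key 59: smallest pos >= 59 is 66 -> NB
Op 4: route key 31: smallest pos >= 31 is 38 -> NA
Op 5: remove NA -> ring=[66:NB]
Op 6: route key 33: smallest pos >= 33 is 66 -> NB
Op 7: add NC@6 -> ring=[6:NC,66:NB]
Op 8: route key 12: smallest pos >= 12 is 66 -> NB
Op 9: add ND@43 -> ring=[6:NC,43:ND,66:NB]
Op 10: remove ND -> ring=[6:NC,66:NB]

Answer: NB NA NB NB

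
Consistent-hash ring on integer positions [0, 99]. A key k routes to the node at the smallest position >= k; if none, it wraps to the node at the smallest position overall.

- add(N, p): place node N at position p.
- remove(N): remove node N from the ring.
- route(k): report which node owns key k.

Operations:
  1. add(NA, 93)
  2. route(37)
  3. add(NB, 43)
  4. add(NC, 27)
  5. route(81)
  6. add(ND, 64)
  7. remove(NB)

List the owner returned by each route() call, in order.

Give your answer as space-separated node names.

Answer: NA NA

Derivation:
Op 1: add NA@93 -> ring=[93:NA]
Op 2: route key 37: smallest pos >= 37 is 93 -> NA
Op 3: add NB@43 -> ring=[43:NB,93:NA]
Op 4: add NC@27 -> ring=[27:NC,43:NB,93:NA]
Op 5: route key 81: smallest pos >= 81 is 93 -> NA
Op 6: add ND@64 -> ring=[27:NC,43:NB,64:ND,93:NA]
Op 7: remove NB -> ring=[27:NC,64:ND,93:NA]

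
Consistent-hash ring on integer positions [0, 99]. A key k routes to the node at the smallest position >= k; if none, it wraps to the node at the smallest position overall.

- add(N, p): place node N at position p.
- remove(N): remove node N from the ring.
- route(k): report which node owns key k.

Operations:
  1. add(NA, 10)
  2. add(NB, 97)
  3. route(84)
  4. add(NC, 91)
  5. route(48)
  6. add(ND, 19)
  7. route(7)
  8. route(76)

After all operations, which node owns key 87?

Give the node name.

Answer: NC

Derivation:
Op 1: add NA@10 -> ring=[10:NA]
Op 2: add NB@97 -> ring=[10:NA,97:NB]
Op 3: route key 84: smallest pos >= 84 is 97 -> NB
Op 4: add NC@91 -> ring=[10:NA,91:NC,97:NB]
Op 5: route key 48: smallest pos >= 48 is 91 -> NC
Op 6: add ND@19 -> ring=[10:NA,19:ND,91:NC,97:NB]
Op 7: route key 7: smallest pos >= 7 is 10 -> NA
Op 8: route key 76: smallest pos >= 76 is 91 -> NC
Final route key 87: smallest pos >= 87 is 91 -> NC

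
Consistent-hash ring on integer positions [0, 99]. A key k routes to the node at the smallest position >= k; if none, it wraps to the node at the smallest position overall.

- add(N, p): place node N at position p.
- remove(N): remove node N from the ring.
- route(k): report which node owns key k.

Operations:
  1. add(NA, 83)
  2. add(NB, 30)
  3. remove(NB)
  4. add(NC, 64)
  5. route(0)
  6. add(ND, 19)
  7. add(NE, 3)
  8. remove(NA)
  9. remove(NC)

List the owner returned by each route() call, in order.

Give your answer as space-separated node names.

Answer: NC

Derivation:
Op 1: add NA@83 -> ring=[83:NA]
Op 2: add NB@30 -> ring=[30:NB,83:NA]
Op 3: remove NB -> ring=[83:NA]
Op 4: add NC@64 -> ring=[64:NC,83:NA]
Op 5: route key 0: smallest pos >= 0 is 64 -> NC
Op 6: add ND@19 -> ring=[19:ND,64:NC,83:NA]
Op 7: add NE@3 -> ring=[3:NE,19:ND,64:NC,83:NA]
Op 8: remove NA -> ring=[3:NE,19:ND,64:NC]
Op 9: remove NC -> ring=[3:NE,19:ND]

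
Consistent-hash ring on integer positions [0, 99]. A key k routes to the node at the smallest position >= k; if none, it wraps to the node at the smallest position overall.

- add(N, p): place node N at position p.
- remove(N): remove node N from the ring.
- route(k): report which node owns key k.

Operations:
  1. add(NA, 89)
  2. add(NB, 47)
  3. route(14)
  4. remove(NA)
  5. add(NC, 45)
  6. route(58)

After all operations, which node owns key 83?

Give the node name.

Op 1: add NA@89 -> ring=[89:NA]
Op 2: add NB@47 -> ring=[47:NB,89:NA]
Op 3: route key 14: smallest pos >= 14 is 47 -> NB
Op 4: remove NA -> ring=[47:NB]
Op 5: add NC@45 -> ring=[45:NC,47:NB]
Op 6: route key 58: none >= 58, wrap to smallest pos 45 -> NC
Final route key 83: none >= 83, wrap to smallest pos 45 -> NC

Answer: NC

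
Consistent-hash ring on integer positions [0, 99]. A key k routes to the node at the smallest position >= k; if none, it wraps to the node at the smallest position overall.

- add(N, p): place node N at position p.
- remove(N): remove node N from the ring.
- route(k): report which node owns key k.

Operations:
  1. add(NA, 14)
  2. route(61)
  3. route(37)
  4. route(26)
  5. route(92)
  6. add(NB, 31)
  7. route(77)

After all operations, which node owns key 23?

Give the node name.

Answer: NB

Derivation:
Op 1: add NA@14 -> ring=[14:NA]
Op 2: route key 61: none >= 61, wrap to smallest pos 14 -> NA
Op 3: route key 37: none >= 37, wrap to smallest pos 14 -> NA
Op 4: route key 26: none >= 26, wrap to smallest pos 14 -> NA
Op 5: route key 92: none >= 92, wrap to smallest pos 14 -> NA
Op 6: add NB@31 -> ring=[14:NA,31:NB]
Op 7: route key 77: none >= 77, wrap to smallest pos 14 -> NA
Final route key 23: smallest pos >= 23 is 31 -> NB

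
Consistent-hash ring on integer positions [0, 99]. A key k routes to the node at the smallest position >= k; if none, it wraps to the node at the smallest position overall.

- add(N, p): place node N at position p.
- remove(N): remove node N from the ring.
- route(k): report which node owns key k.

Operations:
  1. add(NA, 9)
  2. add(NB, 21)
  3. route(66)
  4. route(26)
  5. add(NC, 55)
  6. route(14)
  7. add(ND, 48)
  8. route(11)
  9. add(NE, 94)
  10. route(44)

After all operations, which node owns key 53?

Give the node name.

Answer: NC

Derivation:
Op 1: add NA@9 -> ring=[9:NA]
Op 2: add NB@21 -> ring=[9:NA,21:NB]
Op 3: route key 66: none >= 66, wrap to smallest pos 9 -> NA
Op 4: route key 26: none >= 26, wrap to smallest pos 9 -> NA
Op 5: add NC@55 -> ring=[9:NA,21:NB,55:NC]
Op 6: route key 14: smallest pos >= 14 is 21 -> NB
Op 7: add ND@48 -> ring=[9:NA,21:NB,48:ND,55:NC]
Op 8: route key 11: smallest pos >= 11 is 21 -> NB
Op 9: add NE@94 -> ring=[9:NA,21:NB,48:ND,55:NC,94:NE]
Op 10: route key 44: smallest pos >= 44 is 48 -> ND
Final route key 53: smallest pos >= 53 is 55 -> NC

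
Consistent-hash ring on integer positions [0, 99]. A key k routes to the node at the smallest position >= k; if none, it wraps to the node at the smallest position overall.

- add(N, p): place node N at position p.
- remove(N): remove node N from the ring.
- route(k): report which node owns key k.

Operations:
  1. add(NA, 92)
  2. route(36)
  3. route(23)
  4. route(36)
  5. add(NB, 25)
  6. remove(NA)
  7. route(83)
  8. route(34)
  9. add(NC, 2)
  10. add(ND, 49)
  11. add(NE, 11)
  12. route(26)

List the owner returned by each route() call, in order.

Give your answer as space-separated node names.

Answer: NA NA NA NB NB ND

Derivation:
Op 1: add NA@92 -> ring=[92:NA]
Op 2: route key 36: smallest pos >= 36 is 92 -> NA
Op 3: route key 23: smallest pos >= 23 is 92 -> NA
Op 4: route key 36: smallest pos >= 36 is 92 -> NA
Op 5: add NB@25 -> ring=[25:NB,92:NA]
Op 6: remove NA -> ring=[25:NB]
Op 7: route key 83: none >= 83, wrap to smallest pos 25 -> NB
Op 8: route key 34: none >= 34, wrap to smallest pos 25 -> NB
Op 9: add NC@2 -> ring=[2:NC,25:NB]
Op 10: add ND@49 -> ring=[2:NC,25:NB,49:ND]
Op 11: add NE@11 -> ring=[2:NC,11:NE,25:NB,49:ND]
Op 12: route key 26: smallest pos >= 26 is 49 -> ND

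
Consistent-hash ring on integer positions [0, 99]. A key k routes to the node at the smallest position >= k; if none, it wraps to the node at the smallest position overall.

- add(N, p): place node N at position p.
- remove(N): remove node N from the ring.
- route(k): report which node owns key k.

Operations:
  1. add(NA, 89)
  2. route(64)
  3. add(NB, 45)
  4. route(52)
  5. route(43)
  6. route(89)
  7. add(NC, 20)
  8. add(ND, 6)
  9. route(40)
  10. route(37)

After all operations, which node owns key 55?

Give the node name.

Answer: NA

Derivation:
Op 1: add NA@89 -> ring=[89:NA]
Op 2: route key 64: smallest pos >= 64 is 89 -> NA
Op 3: add NB@45 -> ring=[45:NB,89:NA]
Op 4: route key 52: smallest pos >= 52 is 89 -> NA
Op 5: route key 43: smallest pos >= 43 is 45 -> NB
Op 6: route key 89: smallest pos >= 89 is 89 -> NA
Op 7: add NC@20 -> ring=[20:NC,45:NB,89:NA]
Op 8: add ND@6 -> ring=[6:ND,20:NC,45:NB,89:NA]
Op 9: route key 40: smallest pos >= 40 is 45 -> NB
Op 10: route key 37: smallest pos >= 37 is 45 -> NB
Final route key 55: smallest pos >= 55 is 89 -> NA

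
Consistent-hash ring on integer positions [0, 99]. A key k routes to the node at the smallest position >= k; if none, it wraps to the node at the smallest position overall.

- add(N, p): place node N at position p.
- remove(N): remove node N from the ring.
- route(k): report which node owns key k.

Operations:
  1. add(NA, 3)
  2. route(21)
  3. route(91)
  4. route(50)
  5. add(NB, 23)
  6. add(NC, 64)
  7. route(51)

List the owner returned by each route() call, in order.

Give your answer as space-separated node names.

Answer: NA NA NA NC

Derivation:
Op 1: add NA@3 -> ring=[3:NA]
Op 2: route key 21: none >= 21, wrap to smallest pos 3 -> NA
Op 3: route key 91: none >= 91, wrap to smallest pos 3 -> NA
Op 4: route key 50: none >= 50, wrap to smallest pos 3 -> NA
Op 5: add NB@23 -> ring=[3:NA,23:NB]
Op 6: add NC@64 -> ring=[3:NA,23:NB,64:NC]
Op 7: route key 51: smallest pos >= 51 is 64 -> NC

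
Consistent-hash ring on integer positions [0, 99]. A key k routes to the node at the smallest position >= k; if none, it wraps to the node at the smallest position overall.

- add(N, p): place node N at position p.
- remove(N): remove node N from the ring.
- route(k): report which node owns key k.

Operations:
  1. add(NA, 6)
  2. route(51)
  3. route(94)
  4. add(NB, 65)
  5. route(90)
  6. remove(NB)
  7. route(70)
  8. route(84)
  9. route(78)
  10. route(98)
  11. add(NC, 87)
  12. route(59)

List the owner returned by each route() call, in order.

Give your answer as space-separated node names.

Answer: NA NA NA NA NA NA NA NC

Derivation:
Op 1: add NA@6 -> ring=[6:NA]
Op 2: route key 51: none >= 51, wrap to smallest pos 6 -> NA
Op 3: route key 94: none >= 94, wrap to smallest pos 6 -> NA
Op 4: add NB@65 -> ring=[6:NA,65:NB]
Op 5: route key 90: none >= 90, wrap to smallest pos 6 -> NA
Op 6: remove NB -> ring=[6:NA]
Op 7: route key 70: none >= 70, wrap to smallest pos 6 -> NA
Op 8: route key 84: none >= 84, wrap to smallest pos 6 -> NA
Op 9: route key 78: none >= 78, wrap to smallest pos 6 -> NA
Op 10: route key 98: none >= 98, wrap to smallest pos 6 -> NA
Op 11: add NC@87 -> ring=[6:NA,87:NC]
Op 12: route key 59: smallest pos >= 59 is 87 -> NC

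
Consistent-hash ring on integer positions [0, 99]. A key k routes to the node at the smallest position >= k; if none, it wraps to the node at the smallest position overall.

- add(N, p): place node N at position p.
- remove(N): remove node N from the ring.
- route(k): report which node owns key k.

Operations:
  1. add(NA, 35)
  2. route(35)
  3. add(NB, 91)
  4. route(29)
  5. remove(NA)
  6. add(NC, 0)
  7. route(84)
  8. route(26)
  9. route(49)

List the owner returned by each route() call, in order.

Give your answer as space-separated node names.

Answer: NA NA NB NB NB

Derivation:
Op 1: add NA@35 -> ring=[35:NA]
Op 2: route key 35: smallest pos >= 35 is 35 -> NA
Op 3: add NB@91 -> ring=[35:NA,91:NB]
Op 4: route key 29: smallest pos >= 29 is 35 -> NA
Op 5: remove NA -> ring=[91:NB]
Op 6: add NC@0 -> ring=[0:NC,91:NB]
Op 7: route key 84: smallest pos >= 84 is 91 -> NB
Op 8: route key 26: smallest pos >= 26 is 91 -> NB
Op 9: route key 49: smallest pos >= 49 is 91 -> NB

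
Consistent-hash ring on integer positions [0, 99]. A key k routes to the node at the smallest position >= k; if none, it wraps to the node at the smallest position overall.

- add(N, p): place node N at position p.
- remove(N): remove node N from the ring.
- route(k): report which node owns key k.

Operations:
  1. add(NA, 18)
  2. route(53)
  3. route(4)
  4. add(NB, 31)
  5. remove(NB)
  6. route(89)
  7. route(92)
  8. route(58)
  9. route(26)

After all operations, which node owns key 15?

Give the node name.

Op 1: add NA@18 -> ring=[18:NA]
Op 2: route key 53: none >= 53, wrap to smallest pos 18 -> NA
Op 3: route key 4: smallest pos >= 4 is 18 -> NA
Op 4: add NB@31 -> ring=[18:NA,31:NB]
Op 5: remove NB -> ring=[18:NA]
Op 6: route key 89: none >= 89, wrap to smallest pos 18 -> NA
Op 7: route key 92: none >= 92, wrap to smallest pos 18 -> NA
Op 8: route key 58: none >= 58, wrap to smallest pos 18 -> NA
Op 9: route key 26: none >= 26, wrap to smallest pos 18 -> NA
Final route key 15: smallest pos >= 15 is 18 -> NA

Answer: NA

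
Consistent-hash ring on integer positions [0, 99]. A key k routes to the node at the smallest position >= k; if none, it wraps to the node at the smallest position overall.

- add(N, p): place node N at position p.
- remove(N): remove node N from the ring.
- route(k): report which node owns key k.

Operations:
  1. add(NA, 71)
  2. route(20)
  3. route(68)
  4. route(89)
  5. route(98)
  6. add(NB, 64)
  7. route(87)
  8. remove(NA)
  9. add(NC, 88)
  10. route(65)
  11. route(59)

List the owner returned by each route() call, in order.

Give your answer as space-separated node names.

Op 1: add NA@71 -> ring=[71:NA]
Op 2: route key 20: smallest pos >= 20 is 71 -> NA
Op 3: route key 68: smallest pos >= 68 is 71 -> NA
Op 4: route key 89: none >= 89, wrap to smallest pos 71 -> NA
Op 5: route key 98: none >= 98, wrap to smallest pos 71 -> NA
Op 6: add NB@64 -> ring=[64:NB,71:NA]
Op 7: route key 87: none >= 87, wrap to smallest pos 64 -> NB
Op 8: remove NA -> ring=[64:NB]
Op 9: add NC@88 -> ring=[64:NB,88:NC]
Op 10: route key 65: smallest pos >= 65 is 88 -> NC
Op 11: route key 59: smallest pos >= 59 is 64 -> NB

Answer: NA NA NA NA NB NC NB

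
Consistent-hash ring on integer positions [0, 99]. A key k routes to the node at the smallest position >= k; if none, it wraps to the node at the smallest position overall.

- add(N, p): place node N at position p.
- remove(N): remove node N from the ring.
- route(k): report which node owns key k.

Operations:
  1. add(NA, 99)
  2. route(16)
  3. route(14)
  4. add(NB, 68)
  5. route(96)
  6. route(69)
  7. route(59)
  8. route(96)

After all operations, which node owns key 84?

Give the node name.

Answer: NA

Derivation:
Op 1: add NA@99 -> ring=[99:NA]
Op 2: route key 16: smallest pos >= 16 is 99 -> NA
Op 3: route key 14: smallest pos >= 14 is 99 -> NA
Op 4: add NB@68 -> ring=[68:NB,99:NA]
Op 5: route key 96: smallest pos >= 96 is 99 -> NA
Op 6: route key 69: smallest pos >= 69 is 99 -> NA
Op 7: route key 59: smallest pos >= 59 is 68 -> NB
Op 8: route key 96: smallest pos >= 96 is 99 -> NA
Final route key 84: smallest pos >= 84 is 99 -> NA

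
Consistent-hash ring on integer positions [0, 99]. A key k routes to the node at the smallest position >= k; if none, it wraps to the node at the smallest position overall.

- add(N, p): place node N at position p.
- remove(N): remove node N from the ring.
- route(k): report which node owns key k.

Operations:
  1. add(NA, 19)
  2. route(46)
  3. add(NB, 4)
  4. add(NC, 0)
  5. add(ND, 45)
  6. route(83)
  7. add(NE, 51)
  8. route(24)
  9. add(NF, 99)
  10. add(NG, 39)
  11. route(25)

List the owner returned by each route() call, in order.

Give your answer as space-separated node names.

Answer: NA NC ND NG

Derivation:
Op 1: add NA@19 -> ring=[19:NA]
Op 2: route key 46: none >= 46, wrap to smallest pos 19 -> NA
Op 3: add NB@4 -> ring=[4:NB,19:NA]
Op 4: add NC@0 -> ring=[0:NC,4:NB,19:NA]
Op 5: add ND@45 -> ring=[0:NC,4:NB,19:NA,45:ND]
Op 6: route key 83: none >= 83, wrap to smallest pos 0 -> NC
Op 7: add NE@51 -> ring=[0:NC,4:NB,19:NA,45:ND,51:NE]
Op 8: route key 24: smallest pos >= 24 is 45 -> ND
Op 9: add NF@99 -> ring=[0:NC,4:NB,19:NA,45:ND,51:NE,99:NF]
Op 10: add NG@39 -> ring=[0:NC,4:NB,19:NA,39:NG,45:ND,51:NE,99:NF]
Op 11: route key 25: smallest pos >= 25 is 39 -> NG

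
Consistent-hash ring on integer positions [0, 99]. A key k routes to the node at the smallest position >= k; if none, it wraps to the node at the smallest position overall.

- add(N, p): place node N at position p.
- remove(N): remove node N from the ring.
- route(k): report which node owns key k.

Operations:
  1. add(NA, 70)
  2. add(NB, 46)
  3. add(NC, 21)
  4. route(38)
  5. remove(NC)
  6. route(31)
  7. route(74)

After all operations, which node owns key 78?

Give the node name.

Answer: NB

Derivation:
Op 1: add NA@70 -> ring=[70:NA]
Op 2: add NB@46 -> ring=[46:NB,70:NA]
Op 3: add NC@21 -> ring=[21:NC,46:NB,70:NA]
Op 4: route key 38: smallest pos >= 38 is 46 -> NB
Op 5: remove NC -> ring=[46:NB,70:NA]
Op 6: route key 31: smallest pos >= 31 is 46 -> NB
Op 7: route key 74: none >= 74, wrap to smallest pos 46 -> NB
Final route key 78: none >= 78, wrap to smallest pos 46 -> NB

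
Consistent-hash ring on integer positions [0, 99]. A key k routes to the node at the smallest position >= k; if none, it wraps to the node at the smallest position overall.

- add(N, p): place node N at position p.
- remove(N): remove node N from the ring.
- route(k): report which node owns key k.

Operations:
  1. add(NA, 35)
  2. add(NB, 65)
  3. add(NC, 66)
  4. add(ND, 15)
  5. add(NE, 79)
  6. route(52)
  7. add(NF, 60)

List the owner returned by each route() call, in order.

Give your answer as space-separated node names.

Op 1: add NA@35 -> ring=[35:NA]
Op 2: add NB@65 -> ring=[35:NA,65:NB]
Op 3: add NC@66 -> ring=[35:NA,65:NB,66:NC]
Op 4: add ND@15 -> ring=[15:ND,35:NA,65:NB,66:NC]
Op 5: add NE@79 -> ring=[15:ND,35:NA,65:NB,66:NC,79:NE]
Op 6: route key 52: smallest pos >= 52 is 65 -> NB
Op 7: add NF@60 -> ring=[15:ND,35:NA,60:NF,65:NB,66:NC,79:NE]

Answer: NB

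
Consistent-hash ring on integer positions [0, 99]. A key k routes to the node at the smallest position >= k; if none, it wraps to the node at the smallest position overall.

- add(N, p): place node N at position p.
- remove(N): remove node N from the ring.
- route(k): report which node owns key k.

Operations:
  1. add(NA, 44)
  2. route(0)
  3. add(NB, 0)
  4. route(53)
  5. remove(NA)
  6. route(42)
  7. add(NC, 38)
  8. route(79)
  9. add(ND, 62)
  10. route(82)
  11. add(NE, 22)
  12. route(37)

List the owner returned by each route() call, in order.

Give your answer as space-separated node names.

Answer: NA NB NB NB NB NC

Derivation:
Op 1: add NA@44 -> ring=[44:NA]
Op 2: route key 0: smallest pos >= 0 is 44 -> NA
Op 3: add NB@0 -> ring=[0:NB,44:NA]
Op 4: route key 53: none >= 53, wrap to smallest pos 0 -> NB
Op 5: remove NA -> ring=[0:NB]
Op 6: route key 42: none >= 42, wrap to smallest pos 0 -> NB
Op 7: add NC@38 -> ring=[0:NB,38:NC]
Op 8: route key 79: none >= 79, wrap to smallest pos 0 -> NB
Op 9: add ND@62 -> ring=[0:NB,38:NC,62:ND]
Op 10: route key 82: none >= 82, wrap to smallest pos 0 -> NB
Op 11: add NE@22 -> ring=[0:NB,22:NE,38:NC,62:ND]
Op 12: route key 37: smallest pos >= 37 is 38 -> NC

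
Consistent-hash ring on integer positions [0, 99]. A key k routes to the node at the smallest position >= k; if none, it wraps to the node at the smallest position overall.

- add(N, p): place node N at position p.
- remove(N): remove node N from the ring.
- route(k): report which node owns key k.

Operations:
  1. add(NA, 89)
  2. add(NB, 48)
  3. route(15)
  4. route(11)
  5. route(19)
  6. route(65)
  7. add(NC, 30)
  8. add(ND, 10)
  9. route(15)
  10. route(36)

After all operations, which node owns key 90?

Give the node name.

Answer: ND

Derivation:
Op 1: add NA@89 -> ring=[89:NA]
Op 2: add NB@48 -> ring=[48:NB,89:NA]
Op 3: route key 15: smallest pos >= 15 is 48 -> NB
Op 4: route key 11: smallest pos >= 11 is 48 -> NB
Op 5: route key 19: smallest pos >= 19 is 48 -> NB
Op 6: route key 65: smallest pos >= 65 is 89 -> NA
Op 7: add NC@30 -> ring=[30:NC,48:NB,89:NA]
Op 8: add ND@10 -> ring=[10:ND,30:NC,48:NB,89:NA]
Op 9: route key 15: smallest pos >= 15 is 30 -> NC
Op 10: route key 36: smallest pos >= 36 is 48 -> NB
Final route key 90: none >= 90, wrap to smallest pos 10 -> ND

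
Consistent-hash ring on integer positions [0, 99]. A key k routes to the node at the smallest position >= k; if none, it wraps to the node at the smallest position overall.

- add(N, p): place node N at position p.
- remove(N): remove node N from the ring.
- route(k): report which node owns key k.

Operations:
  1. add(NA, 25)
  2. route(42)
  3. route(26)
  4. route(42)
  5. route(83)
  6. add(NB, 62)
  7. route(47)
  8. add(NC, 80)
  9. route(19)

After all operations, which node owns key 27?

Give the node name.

Op 1: add NA@25 -> ring=[25:NA]
Op 2: route key 42: none >= 42, wrap to smallest pos 25 -> NA
Op 3: route key 26: none >= 26, wrap to smallest pos 25 -> NA
Op 4: route key 42: none >= 42, wrap to smallest pos 25 -> NA
Op 5: route key 83: none >= 83, wrap to smallest pos 25 -> NA
Op 6: add NB@62 -> ring=[25:NA,62:NB]
Op 7: route key 47: smallest pos >= 47 is 62 -> NB
Op 8: add NC@80 -> ring=[25:NA,62:NB,80:NC]
Op 9: route key 19: smallest pos >= 19 is 25 -> NA
Final route key 27: smallest pos >= 27 is 62 -> NB

Answer: NB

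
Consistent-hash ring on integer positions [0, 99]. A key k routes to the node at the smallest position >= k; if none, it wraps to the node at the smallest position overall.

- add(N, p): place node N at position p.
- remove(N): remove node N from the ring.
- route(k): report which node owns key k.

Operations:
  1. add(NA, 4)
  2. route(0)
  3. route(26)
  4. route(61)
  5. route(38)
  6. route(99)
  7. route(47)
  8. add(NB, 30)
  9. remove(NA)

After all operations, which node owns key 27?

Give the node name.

Answer: NB

Derivation:
Op 1: add NA@4 -> ring=[4:NA]
Op 2: route key 0: smallest pos >= 0 is 4 -> NA
Op 3: route key 26: none >= 26, wrap to smallest pos 4 -> NA
Op 4: route key 61: none >= 61, wrap to smallest pos 4 -> NA
Op 5: route key 38: none >= 38, wrap to smallest pos 4 -> NA
Op 6: route key 99: none >= 99, wrap to smallest pos 4 -> NA
Op 7: route key 47: none >= 47, wrap to smallest pos 4 -> NA
Op 8: add NB@30 -> ring=[4:NA,30:NB]
Op 9: remove NA -> ring=[30:NB]
Final route key 27: smallest pos >= 27 is 30 -> NB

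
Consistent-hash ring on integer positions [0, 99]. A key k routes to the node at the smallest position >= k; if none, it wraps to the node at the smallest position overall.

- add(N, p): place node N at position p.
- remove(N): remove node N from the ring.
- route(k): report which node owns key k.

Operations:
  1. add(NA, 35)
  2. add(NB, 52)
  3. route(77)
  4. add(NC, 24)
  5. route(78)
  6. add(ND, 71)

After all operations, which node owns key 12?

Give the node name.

Answer: NC

Derivation:
Op 1: add NA@35 -> ring=[35:NA]
Op 2: add NB@52 -> ring=[35:NA,52:NB]
Op 3: route key 77: none >= 77, wrap to smallest pos 35 -> NA
Op 4: add NC@24 -> ring=[24:NC,35:NA,52:NB]
Op 5: route key 78: none >= 78, wrap to smallest pos 24 -> NC
Op 6: add ND@71 -> ring=[24:NC,35:NA,52:NB,71:ND]
Final route key 12: smallest pos >= 12 is 24 -> NC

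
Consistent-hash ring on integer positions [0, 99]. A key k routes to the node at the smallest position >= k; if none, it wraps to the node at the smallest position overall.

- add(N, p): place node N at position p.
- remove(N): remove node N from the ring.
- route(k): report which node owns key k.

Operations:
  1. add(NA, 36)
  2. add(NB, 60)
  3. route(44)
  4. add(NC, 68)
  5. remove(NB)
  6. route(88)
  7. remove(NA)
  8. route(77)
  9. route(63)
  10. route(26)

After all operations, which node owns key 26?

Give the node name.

Op 1: add NA@36 -> ring=[36:NA]
Op 2: add NB@60 -> ring=[36:NA,60:NB]
Op 3: route key 44: smallest pos >= 44 is 60 -> NB
Op 4: add NC@68 -> ring=[36:NA,60:NB,68:NC]
Op 5: remove NB -> ring=[36:NA,68:NC]
Op 6: route key 88: none >= 88, wrap to smallest pos 36 -> NA
Op 7: remove NA -> ring=[68:NC]
Op 8: route key 77: none >= 77, wrap to smallest pos 68 -> NC
Op 9: route key 63: smallest pos >= 63 is 68 -> NC
Op 10: route key 26: smallest pos >= 26 is 68 -> NC
Final route key 26: smallest pos >= 26 is 68 -> NC

Answer: NC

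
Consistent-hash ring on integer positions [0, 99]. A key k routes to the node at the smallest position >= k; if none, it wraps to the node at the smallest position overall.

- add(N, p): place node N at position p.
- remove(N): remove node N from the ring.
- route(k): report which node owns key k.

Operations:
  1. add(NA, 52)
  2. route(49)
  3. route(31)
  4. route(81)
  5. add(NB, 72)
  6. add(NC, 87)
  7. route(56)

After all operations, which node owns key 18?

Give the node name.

Op 1: add NA@52 -> ring=[52:NA]
Op 2: route key 49: smallest pos >= 49 is 52 -> NA
Op 3: route key 31: smallest pos >= 31 is 52 -> NA
Op 4: route key 81: none >= 81, wrap to smallest pos 52 -> NA
Op 5: add NB@72 -> ring=[52:NA,72:NB]
Op 6: add NC@87 -> ring=[52:NA,72:NB,87:NC]
Op 7: route key 56: smallest pos >= 56 is 72 -> NB
Final route key 18: smallest pos >= 18 is 52 -> NA

Answer: NA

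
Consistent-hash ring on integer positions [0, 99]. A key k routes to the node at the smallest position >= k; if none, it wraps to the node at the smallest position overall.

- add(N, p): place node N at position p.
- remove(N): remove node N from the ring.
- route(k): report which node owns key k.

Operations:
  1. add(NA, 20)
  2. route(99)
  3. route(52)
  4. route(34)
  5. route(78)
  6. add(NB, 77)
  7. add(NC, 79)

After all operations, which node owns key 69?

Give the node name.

Answer: NB

Derivation:
Op 1: add NA@20 -> ring=[20:NA]
Op 2: route key 99: none >= 99, wrap to smallest pos 20 -> NA
Op 3: route key 52: none >= 52, wrap to smallest pos 20 -> NA
Op 4: route key 34: none >= 34, wrap to smallest pos 20 -> NA
Op 5: route key 78: none >= 78, wrap to smallest pos 20 -> NA
Op 6: add NB@77 -> ring=[20:NA,77:NB]
Op 7: add NC@79 -> ring=[20:NA,77:NB,79:NC]
Final route key 69: smallest pos >= 69 is 77 -> NB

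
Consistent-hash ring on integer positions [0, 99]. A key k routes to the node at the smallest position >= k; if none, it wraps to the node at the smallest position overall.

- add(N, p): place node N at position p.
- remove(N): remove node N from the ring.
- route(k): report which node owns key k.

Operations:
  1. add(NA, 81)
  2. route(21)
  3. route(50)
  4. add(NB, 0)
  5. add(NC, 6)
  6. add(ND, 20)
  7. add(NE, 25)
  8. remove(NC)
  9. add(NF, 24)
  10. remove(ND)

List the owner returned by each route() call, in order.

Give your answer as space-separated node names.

Answer: NA NA

Derivation:
Op 1: add NA@81 -> ring=[81:NA]
Op 2: route key 21: smallest pos >= 21 is 81 -> NA
Op 3: route key 50: smallest pos >= 50 is 81 -> NA
Op 4: add NB@0 -> ring=[0:NB,81:NA]
Op 5: add NC@6 -> ring=[0:NB,6:NC,81:NA]
Op 6: add ND@20 -> ring=[0:NB,6:NC,20:ND,81:NA]
Op 7: add NE@25 -> ring=[0:NB,6:NC,20:ND,25:NE,81:NA]
Op 8: remove NC -> ring=[0:NB,20:ND,25:NE,81:NA]
Op 9: add NF@24 -> ring=[0:NB,20:ND,24:NF,25:NE,81:NA]
Op 10: remove ND -> ring=[0:NB,24:NF,25:NE,81:NA]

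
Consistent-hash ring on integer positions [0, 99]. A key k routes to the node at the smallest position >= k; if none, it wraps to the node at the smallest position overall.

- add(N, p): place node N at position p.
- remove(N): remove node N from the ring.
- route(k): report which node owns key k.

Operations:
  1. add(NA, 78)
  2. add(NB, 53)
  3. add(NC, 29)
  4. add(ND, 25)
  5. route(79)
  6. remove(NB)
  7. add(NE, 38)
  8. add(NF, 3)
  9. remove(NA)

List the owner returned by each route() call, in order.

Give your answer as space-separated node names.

Answer: ND

Derivation:
Op 1: add NA@78 -> ring=[78:NA]
Op 2: add NB@53 -> ring=[53:NB,78:NA]
Op 3: add NC@29 -> ring=[29:NC,53:NB,78:NA]
Op 4: add ND@25 -> ring=[25:ND,29:NC,53:NB,78:NA]
Op 5: route key 79: none >= 79, wrap to smallest pos 25 -> ND
Op 6: remove NB -> ring=[25:ND,29:NC,78:NA]
Op 7: add NE@38 -> ring=[25:ND,29:NC,38:NE,78:NA]
Op 8: add NF@3 -> ring=[3:NF,25:ND,29:NC,38:NE,78:NA]
Op 9: remove NA -> ring=[3:NF,25:ND,29:NC,38:NE]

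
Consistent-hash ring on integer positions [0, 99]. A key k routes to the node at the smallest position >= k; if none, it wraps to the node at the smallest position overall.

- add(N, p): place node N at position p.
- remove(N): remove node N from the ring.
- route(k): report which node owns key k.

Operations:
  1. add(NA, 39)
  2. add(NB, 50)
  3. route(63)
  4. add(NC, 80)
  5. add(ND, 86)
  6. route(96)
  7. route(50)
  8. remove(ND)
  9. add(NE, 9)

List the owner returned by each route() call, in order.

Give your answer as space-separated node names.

Op 1: add NA@39 -> ring=[39:NA]
Op 2: add NB@50 -> ring=[39:NA,50:NB]
Op 3: route key 63: none >= 63, wrap to smallest pos 39 -> NA
Op 4: add NC@80 -> ring=[39:NA,50:NB,80:NC]
Op 5: add ND@86 -> ring=[39:NA,50:NB,80:NC,86:ND]
Op 6: route key 96: none >= 96, wrap to smallest pos 39 -> NA
Op 7: route key 50: smallest pos >= 50 is 50 -> NB
Op 8: remove ND -> ring=[39:NA,50:NB,80:NC]
Op 9: add NE@9 -> ring=[9:NE,39:NA,50:NB,80:NC]

Answer: NA NA NB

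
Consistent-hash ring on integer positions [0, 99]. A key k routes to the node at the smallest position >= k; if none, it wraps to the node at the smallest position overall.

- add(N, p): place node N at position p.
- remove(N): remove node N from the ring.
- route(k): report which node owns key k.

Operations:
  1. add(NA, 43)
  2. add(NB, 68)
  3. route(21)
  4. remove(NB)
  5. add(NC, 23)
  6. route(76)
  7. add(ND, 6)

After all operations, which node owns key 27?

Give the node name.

Answer: NA

Derivation:
Op 1: add NA@43 -> ring=[43:NA]
Op 2: add NB@68 -> ring=[43:NA,68:NB]
Op 3: route key 21: smallest pos >= 21 is 43 -> NA
Op 4: remove NB -> ring=[43:NA]
Op 5: add NC@23 -> ring=[23:NC,43:NA]
Op 6: route key 76: none >= 76, wrap to smallest pos 23 -> NC
Op 7: add ND@6 -> ring=[6:ND,23:NC,43:NA]
Final route key 27: smallest pos >= 27 is 43 -> NA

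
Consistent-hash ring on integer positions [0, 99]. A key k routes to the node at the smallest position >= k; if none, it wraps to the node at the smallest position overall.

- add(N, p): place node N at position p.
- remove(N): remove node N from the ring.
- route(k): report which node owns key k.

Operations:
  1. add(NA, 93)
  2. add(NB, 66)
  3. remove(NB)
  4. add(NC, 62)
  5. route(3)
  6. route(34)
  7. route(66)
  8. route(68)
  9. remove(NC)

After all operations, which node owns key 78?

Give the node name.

Op 1: add NA@93 -> ring=[93:NA]
Op 2: add NB@66 -> ring=[66:NB,93:NA]
Op 3: remove NB -> ring=[93:NA]
Op 4: add NC@62 -> ring=[62:NC,93:NA]
Op 5: route key 3: smallest pos >= 3 is 62 -> NC
Op 6: route key 34: smallest pos >= 34 is 62 -> NC
Op 7: route key 66: smallest pos >= 66 is 93 -> NA
Op 8: route key 68: smallest pos >= 68 is 93 -> NA
Op 9: remove NC -> ring=[93:NA]
Final route key 78: smallest pos >= 78 is 93 -> NA

Answer: NA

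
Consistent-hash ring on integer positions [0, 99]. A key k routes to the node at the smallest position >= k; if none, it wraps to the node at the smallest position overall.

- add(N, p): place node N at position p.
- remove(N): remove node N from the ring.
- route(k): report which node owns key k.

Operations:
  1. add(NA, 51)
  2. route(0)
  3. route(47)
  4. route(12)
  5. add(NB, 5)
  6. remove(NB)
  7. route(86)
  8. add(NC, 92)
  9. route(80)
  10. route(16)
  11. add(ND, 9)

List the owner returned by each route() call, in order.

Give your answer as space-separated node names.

Op 1: add NA@51 -> ring=[51:NA]
Op 2: route key 0: smallest pos >= 0 is 51 -> NA
Op 3: route key 47: smallest pos >= 47 is 51 -> NA
Op 4: route key 12: smallest pos >= 12 is 51 -> NA
Op 5: add NB@5 -> ring=[5:NB,51:NA]
Op 6: remove NB -> ring=[51:NA]
Op 7: route key 86: none >= 86, wrap to smallest pos 51 -> NA
Op 8: add NC@92 -> ring=[51:NA,92:NC]
Op 9: route key 80: smallest pos >= 80 is 92 -> NC
Op 10: route key 16: smallest pos >= 16 is 51 -> NA
Op 11: add ND@9 -> ring=[9:ND,51:NA,92:NC]

Answer: NA NA NA NA NC NA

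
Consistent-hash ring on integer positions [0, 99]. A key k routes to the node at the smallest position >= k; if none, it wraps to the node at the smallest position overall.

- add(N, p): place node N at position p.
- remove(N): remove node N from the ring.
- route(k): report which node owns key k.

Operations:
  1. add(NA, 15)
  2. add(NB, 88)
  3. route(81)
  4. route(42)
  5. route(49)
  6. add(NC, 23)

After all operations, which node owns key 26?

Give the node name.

Answer: NB

Derivation:
Op 1: add NA@15 -> ring=[15:NA]
Op 2: add NB@88 -> ring=[15:NA,88:NB]
Op 3: route key 81: smallest pos >= 81 is 88 -> NB
Op 4: route key 42: smallest pos >= 42 is 88 -> NB
Op 5: route key 49: smallest pos >= 49 is 88 -> NB
Op 6: add NC@23 -> ring=[15:NA,23:NC,88:NB]
Final route key 26: smallest pos >= 26 is 88 -> NB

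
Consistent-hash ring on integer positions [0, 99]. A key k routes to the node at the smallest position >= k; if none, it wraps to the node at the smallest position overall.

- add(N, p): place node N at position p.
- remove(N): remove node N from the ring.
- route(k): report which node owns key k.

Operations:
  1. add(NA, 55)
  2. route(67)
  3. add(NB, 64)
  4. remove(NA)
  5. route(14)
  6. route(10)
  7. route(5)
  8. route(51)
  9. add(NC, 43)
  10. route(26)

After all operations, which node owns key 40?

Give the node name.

Answer: NC

Derivation:
Op 1: add NA@55 -> ring=[55:NA]
Op 2: route key 67: none >= 67, wrap to smallest pos 55 -> NA
Op 3: add NB@64 -> ring=[55:NA,64:NB]
Op 4: remove NA -> ring=[64:NB]
Op 5: route key 14: smallest pos >= 14 is 64 -> NB
Op 6: route key 10: smallest pos >= 10 is 64 -> NB
Op 7: route key 5: smallest pos >= 5 is 64 -> NB
Op 8: route key 51: smallest pos >= 51 is 64 -> NB
Op 9: add NC@43 -> ring=[43:NC,64:NB]
Op 10: route key 26: smallest pos >= 26 is 43 -> NC
Final route key 40: smallest pos >= 40 is 43 -> NC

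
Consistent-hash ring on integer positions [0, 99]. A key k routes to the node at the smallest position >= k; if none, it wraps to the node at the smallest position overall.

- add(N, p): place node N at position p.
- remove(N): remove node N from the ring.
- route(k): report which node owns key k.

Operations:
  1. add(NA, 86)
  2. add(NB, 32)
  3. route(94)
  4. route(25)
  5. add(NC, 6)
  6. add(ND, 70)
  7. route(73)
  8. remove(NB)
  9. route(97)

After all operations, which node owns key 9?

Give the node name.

Answer: ND

Derivation:
Op 1: add NA@86 -> ring=[86:NA]
Op 2: add NB@32 -> ring=[32:NB,86:NA]
Op 3: route key 94: none >= 94, wrap to smallest pos 32 -> NB
Op 4: route key 25: smallest pos >= 25 is 32 -> NB
Op 5: add NC@6 -> ring=[6:NC,32:NB,86:NA]
Op 6: add ND@70 -> ring=[6:NC,32:NB,70:ND,86:NA]
Op 7: route key 73: smallest pos >= 73 is 86 -> NA
Op 8: remove NB -> ring=[6:NC,70:ND,86:NA]
Op 9: route key 97: none >= 97, wrap to smallest pos 6 -> NC
Final route key 9: smallest pos >= 9 is 70 -> ND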